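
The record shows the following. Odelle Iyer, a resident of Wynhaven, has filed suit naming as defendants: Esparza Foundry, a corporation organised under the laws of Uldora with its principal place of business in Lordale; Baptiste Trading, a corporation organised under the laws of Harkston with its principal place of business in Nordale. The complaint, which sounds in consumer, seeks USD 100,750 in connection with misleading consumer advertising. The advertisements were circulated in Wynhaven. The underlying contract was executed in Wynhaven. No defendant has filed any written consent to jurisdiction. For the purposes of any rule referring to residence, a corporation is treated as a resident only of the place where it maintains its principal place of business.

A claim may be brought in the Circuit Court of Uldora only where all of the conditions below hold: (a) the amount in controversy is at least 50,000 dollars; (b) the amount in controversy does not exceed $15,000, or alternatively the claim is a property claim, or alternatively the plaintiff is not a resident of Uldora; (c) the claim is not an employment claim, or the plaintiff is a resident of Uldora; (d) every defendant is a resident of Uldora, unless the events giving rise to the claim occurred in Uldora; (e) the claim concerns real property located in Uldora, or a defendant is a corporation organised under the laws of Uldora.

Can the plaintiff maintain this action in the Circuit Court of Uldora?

No

The Circuit Court of Uldora:
  (a) The amount in controversy is $100,750, which meets the USD 50,000 floor. Met.
  (b) The plaintiff resides in Wynhaven, which is not Uldora, so one alternative holds. Met.
  (c) The claim is a consumer claim, not an employment claim, so one alternative holds. Condition met.
  (d) The defendants reside as follows — Esparza Foundry in Lordale, Baptiste Trading in Nordale — not all in Uldora. Nor does the 'unless' clause help: the operative events occurred in Wynhaven, not Uldora. Fails.
  (e) Esparza Foundry is organised under the laws of Uldora, so one alternative holds. Satisfied.
  → Not every requirement is met — no jurisdiction.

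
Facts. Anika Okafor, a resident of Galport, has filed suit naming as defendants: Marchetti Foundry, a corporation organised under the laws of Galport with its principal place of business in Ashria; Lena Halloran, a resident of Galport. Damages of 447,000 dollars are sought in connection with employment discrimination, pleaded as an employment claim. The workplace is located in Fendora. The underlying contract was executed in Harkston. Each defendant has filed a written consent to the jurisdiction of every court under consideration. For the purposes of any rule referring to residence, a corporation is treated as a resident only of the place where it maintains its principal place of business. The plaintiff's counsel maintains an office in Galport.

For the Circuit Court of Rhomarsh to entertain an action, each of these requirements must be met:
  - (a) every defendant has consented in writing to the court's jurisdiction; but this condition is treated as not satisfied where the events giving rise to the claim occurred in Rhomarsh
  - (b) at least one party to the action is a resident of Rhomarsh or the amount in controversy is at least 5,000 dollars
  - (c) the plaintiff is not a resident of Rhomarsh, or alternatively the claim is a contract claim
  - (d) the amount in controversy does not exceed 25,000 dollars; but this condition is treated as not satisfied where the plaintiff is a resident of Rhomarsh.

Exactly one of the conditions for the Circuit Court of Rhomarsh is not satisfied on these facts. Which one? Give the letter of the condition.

(d)

The Circuit Court of Rhomarsh:
  (a) Every defendant has filed written consent. The exception is not triggered, since the operative events occurred in Fendora, not Rhomarsh. Condition met.
  (b) The amount in controversy is USD 447,000, which meets the $5,000 floor, so this disjunct is met. Met.
  (c) The plaintiff resides in Galport, which is not Rhomarsh, which satisfies one of the alternatives. Satisfied.
  (d) The amount in controversy is $447,000, above the 25,000 dollars ceiling. Not met.
Only condition (d) fails.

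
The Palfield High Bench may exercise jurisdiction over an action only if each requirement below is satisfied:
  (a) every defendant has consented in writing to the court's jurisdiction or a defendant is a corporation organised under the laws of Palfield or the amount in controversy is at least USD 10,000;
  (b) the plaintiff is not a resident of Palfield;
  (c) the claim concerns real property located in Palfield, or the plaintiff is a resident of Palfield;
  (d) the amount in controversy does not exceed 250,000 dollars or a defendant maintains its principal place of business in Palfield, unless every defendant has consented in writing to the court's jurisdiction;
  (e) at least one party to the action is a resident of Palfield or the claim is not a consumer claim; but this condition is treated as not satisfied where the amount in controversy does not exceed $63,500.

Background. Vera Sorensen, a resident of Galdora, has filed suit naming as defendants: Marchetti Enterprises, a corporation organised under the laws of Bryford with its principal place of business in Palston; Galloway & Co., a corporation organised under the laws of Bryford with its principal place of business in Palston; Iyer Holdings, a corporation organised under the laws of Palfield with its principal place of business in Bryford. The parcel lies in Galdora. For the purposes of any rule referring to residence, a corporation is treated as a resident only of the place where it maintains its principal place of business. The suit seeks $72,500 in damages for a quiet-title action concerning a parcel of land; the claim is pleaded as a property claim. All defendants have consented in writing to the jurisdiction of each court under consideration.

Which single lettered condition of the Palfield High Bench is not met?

The Palfield High Bench:
  (a) Every defendant has filed written consent, which satisfies one of the alternatives. Condition met.
  (b) The plaintiff resides in Galdora, which is not Palfield. Met.
  (c) The property lies in Galdora, not Palfield; the plaintiff resides in Galdora, not Palfield — no alternative holds. Not satisfied.
  (d) The amount in controversy is 72,500 dollars, within the $250,000 ceiling, so this disjunct is met. Satisfied.
  (e) The claim is a property claim, not a consumer claim, so this disjunct is met. And the carve-out is inapplicable — the amount in controversy is 72,500 dollars, above the 63,500 dollars ceiling. Met.
Only condition (c) fails.

(c)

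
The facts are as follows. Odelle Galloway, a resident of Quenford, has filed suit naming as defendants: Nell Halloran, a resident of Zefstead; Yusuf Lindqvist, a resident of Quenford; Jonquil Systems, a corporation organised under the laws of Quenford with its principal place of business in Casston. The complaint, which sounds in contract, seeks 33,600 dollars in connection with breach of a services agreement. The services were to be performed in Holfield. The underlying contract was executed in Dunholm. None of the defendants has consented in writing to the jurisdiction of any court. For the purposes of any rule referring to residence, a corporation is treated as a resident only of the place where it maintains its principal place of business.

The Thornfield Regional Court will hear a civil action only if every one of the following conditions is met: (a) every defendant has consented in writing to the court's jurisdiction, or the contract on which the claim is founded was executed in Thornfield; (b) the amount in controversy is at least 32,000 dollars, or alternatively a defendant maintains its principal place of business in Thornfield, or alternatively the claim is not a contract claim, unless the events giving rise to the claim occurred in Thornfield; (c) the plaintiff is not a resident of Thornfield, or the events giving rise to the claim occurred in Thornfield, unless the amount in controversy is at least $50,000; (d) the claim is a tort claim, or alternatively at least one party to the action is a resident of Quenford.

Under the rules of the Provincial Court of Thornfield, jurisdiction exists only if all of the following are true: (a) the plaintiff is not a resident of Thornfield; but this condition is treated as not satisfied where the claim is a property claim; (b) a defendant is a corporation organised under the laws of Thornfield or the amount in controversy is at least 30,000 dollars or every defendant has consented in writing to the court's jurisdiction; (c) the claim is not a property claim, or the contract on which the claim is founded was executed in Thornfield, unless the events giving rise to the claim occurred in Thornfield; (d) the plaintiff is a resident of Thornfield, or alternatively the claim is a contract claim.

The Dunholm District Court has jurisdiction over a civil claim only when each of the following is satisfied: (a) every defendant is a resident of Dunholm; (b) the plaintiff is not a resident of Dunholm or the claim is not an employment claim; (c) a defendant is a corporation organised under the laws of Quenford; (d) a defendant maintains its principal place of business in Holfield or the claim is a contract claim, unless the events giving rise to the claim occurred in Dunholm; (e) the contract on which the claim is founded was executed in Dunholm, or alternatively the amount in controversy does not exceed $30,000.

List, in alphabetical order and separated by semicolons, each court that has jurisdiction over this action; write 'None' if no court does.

The Thornfield Regional Court:
  (a) No such written consent has been filed; the contract was executed in Dunholm, not Thornfield — none of the alternatives is met. Not met.
  (b) The amount in controversy is 33,600 dollars, which meets the $32,000 floor — that alternative is enough. Condition met.
  (c) The plaintiff resides in Quenford, which is not Thornfield — that alternative is enough. Condition met.
  (d) Odelle Galloway resides in Quenford, so one alternative holds. Met.
  → No jurisdiction.
The Provincial Court of Thornfield:
  (a) The plaintiff resides in Quenford, which is not Thornfield. The carve-out does not apply: the claim is a contract claim, not a property claim. Met.
  (b) The amount in controversy is 33,600 dollars, which meets the $30,000 floor, so this disjunct is met. Satisfied.
  (c) The claim is a contract claim, not a property claim — that alternative is enough. Condition met.
  (d) The claim is a contract claim, which satisfies one of the alternatives. Condition met.
  → Every requirement is satisfied — jurisdiction.
The Dunholm District Court:
  (a) The defendants reside as follows — Nell Halloran in Zefstead, Yusuf Lindqvist in Quenford, Jonquil Systems in Casston — not all in Dunholm. Not satisfied.
  (b) The plaintiff resides in Quenford, which is not Dunholm, so this disjunct is met. Satisfied.
  (c) Jonquil Systems is organised under the laws of Quenford. Satisfied.
  (d) The claim is a contract claim, so one alternative holds. Condition met.
  (e) The contract was executed in Dunholm, so one alternative holds. Condition met.
  → At least one condition fails; no jurisdiction.

the Provincial Court of Thornfield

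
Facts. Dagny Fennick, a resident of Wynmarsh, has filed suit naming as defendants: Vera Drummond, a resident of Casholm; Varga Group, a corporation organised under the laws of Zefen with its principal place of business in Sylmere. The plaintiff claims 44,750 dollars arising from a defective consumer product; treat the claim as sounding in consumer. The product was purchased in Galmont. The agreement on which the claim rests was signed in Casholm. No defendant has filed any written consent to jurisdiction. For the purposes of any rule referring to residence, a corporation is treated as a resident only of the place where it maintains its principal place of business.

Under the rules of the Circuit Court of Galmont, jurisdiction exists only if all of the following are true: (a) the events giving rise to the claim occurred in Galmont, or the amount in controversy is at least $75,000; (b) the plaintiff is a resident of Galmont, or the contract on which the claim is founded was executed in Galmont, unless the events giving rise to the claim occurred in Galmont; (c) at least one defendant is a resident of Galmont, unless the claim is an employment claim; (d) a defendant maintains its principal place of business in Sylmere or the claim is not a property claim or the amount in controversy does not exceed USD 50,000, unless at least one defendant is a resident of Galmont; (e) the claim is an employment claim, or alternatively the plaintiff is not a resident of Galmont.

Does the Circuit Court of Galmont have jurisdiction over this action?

No

The Circuit Court of Galmont:
  (a) The operative events occurred in Galmont, so one alternative holds. Condition met.
  (b) The plaintiff resides in Wynmarsh, not Galmont; the contract was executed in Casholm, not Galmont — none of the alternatives is met. The proviso rescues it, though: the operative events occurred in Galmont. Condition met.
  (c) No defendant resides in Galmont (they reside in Casholm, Sylmere). And the claim is a consumer claim, not an employment claim, so the proviso does not save it. Condition not met.
  (d) Varga Group has its principal place of business in Sylmere — that alternative is enough. Condition met.
  (e) The plaintiff resides in Wynmarsh, which is not Galmont, which satisfies one of the alternatives. Satisfied.
  → At least one condition fails; no jurisdiction.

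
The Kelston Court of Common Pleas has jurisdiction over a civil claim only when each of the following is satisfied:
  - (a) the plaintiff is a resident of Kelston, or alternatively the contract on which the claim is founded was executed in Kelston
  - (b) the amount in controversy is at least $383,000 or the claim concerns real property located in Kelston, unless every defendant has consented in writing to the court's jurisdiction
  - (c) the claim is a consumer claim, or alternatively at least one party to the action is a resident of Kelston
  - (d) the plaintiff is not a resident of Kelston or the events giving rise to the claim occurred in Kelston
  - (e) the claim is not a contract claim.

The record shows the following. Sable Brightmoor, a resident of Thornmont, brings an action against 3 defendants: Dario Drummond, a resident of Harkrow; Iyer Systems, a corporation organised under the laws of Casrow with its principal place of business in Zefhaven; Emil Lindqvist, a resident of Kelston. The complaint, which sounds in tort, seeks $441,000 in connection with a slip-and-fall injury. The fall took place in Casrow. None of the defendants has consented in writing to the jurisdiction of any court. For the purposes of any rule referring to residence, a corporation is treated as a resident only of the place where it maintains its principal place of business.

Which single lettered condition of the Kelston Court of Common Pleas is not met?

The Kelston Court of Common Pleas:
  (a) The plaintiff resides in Thornmont, not Kelston; no contract (and hence no place of execution) is alleged — no alternative holds. Not satisfied.
  (b) The amount in controversy is $441,000, which meets the 383,000 dollars floor, so this disjunct is met. Met.
  (c) Emil Lindqvist resides in Kelston, which satisfies one of the alternatives. Condition met.
  (d) The plaintiff resides in Thornmont, which is not Kelston, so one alternative holds. Met.
  (e) The claim is a tort claim, not a contract claim. Satisfied.
Only condition (a) fails.

(a)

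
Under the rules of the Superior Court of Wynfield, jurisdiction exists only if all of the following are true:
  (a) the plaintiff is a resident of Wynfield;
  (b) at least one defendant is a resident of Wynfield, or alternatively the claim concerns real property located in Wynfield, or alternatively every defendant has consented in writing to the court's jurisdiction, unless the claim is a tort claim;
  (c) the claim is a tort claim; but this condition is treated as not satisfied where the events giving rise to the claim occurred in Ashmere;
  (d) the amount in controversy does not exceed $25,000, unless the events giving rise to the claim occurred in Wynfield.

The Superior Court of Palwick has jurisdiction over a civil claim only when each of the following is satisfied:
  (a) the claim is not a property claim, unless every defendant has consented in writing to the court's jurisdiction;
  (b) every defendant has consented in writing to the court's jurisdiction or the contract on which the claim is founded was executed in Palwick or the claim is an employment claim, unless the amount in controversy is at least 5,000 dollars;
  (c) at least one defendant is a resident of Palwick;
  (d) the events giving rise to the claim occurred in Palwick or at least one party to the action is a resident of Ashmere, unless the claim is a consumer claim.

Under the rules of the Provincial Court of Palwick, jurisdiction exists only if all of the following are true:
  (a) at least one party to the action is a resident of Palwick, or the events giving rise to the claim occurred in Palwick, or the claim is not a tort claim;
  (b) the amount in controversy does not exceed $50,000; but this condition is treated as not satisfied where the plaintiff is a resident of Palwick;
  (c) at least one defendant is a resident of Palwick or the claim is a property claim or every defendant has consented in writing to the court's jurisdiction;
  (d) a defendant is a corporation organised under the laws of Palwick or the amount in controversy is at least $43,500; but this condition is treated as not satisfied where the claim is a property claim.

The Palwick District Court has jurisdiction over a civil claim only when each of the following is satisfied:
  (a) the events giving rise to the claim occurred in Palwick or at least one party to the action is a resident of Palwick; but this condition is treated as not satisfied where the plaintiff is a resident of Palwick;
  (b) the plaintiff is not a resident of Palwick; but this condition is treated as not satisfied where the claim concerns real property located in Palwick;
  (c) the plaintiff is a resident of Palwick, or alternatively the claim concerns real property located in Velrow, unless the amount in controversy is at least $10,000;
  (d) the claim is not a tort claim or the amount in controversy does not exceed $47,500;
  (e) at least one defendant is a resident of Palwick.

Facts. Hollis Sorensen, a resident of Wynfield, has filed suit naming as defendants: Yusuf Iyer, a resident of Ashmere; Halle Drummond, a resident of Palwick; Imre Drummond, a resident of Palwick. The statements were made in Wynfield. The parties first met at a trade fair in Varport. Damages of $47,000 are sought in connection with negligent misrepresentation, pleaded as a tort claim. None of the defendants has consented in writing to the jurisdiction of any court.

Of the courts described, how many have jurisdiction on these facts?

4

The Superior Court of Wynfield:
  (a) The plaintiff resides in Wynfield. Satisfied.
  (b) No defendant resides in Wynfield (they reside in Ashmere, Palwick, Palwick); the claim does not concern real property; no such written consent has been filed — every alternative fails. However, the claim is a tort claim, so the 'unless' proviso supplies this condition. Condition met.
  (c) The claim is a tort claim. And the carve-out is inapplicable — the operative events occurred in Wynfield, not Ashmere. Condition met.
  (d) The amount in controversy is 47,000 dollars, above the 25,000 dollars ceiling. But the operative events occurred in Wynfield, and the 'unless' clause therefore excuses the requirement. Condition met.
  → Jurisdiction lies.
The Superior Court of Palwick:
  (a) The claim is a tort claim, not a property claim. Met.
  (b) No such written consent has been filed; no contract (and hence no place of execution) is alleged; the claim is a tort claim, not an employment claim — no alternative holds. But the amount in controversy is USD 47,000, which meets the $5,000 floor, and the 'unless' clause therefore excuses the requirement. Satisfied.
  (c) Halle Drummond resides in Palwick. Condition met.
  (d) Yusuf Iyer resides in Ashmere, so this disjunct is met. Met.
  → All conditions met; jurisdiction exists.
The Provincial Court of Palwick:
  (a) Halle Drummond resides in Palwick — that alternative is enough. Met.
  (b) The amount in controversy is $47,000, within the USD 50,000 ceiling. The carve-out does not apply: the plaintiff resides in Wynfield, not Palwick. Met.
  (c) Halle Drummond resides in Palwick, which satisfies one of the alternatives. Condition met.
  (d) The amount in controversy is $47,000, which meets the 43,500 dollars floor, which satisfies one of the alternatives. The exception is not triggered, since the claim is a tort claim, not a property claim. Satisfied.
  → All conditions met; jurisdiction exists.
The Palwick District Court:
  (a) Halle Drummond resides in Palwick, which satisfies one of the alternatives. The carve-out does not apply: the plaintiff resides in Wynfield, not Palwick. Condition met.
  (b) The plaintiff resides in Wynfield, which is not Palwick. The exception is not triggered, since the claim does not concern real property. Satisfied.
  (c) The plaintiff resides in Wynfield, not Palwick; the claim does not concern real property — every alternative fails. The proviso rescues it, though: the amount in controversy is USD 47,000, which meets the 10,000 dollars floor. Met.
  (d) The amount in controversy is 47,000 dollars, within the $47,500 ceiling, so this disjunct is met. Met.
  (e) Halle Drummond resides in Palwick. Satisfied.
  → The court has jurisdiction.
Courts with jurisdiction: the Superior Court of Wynfield, the Superior Court of Palwick, the Provincial Court of Palwick, the Palwick District Court — 4 in total.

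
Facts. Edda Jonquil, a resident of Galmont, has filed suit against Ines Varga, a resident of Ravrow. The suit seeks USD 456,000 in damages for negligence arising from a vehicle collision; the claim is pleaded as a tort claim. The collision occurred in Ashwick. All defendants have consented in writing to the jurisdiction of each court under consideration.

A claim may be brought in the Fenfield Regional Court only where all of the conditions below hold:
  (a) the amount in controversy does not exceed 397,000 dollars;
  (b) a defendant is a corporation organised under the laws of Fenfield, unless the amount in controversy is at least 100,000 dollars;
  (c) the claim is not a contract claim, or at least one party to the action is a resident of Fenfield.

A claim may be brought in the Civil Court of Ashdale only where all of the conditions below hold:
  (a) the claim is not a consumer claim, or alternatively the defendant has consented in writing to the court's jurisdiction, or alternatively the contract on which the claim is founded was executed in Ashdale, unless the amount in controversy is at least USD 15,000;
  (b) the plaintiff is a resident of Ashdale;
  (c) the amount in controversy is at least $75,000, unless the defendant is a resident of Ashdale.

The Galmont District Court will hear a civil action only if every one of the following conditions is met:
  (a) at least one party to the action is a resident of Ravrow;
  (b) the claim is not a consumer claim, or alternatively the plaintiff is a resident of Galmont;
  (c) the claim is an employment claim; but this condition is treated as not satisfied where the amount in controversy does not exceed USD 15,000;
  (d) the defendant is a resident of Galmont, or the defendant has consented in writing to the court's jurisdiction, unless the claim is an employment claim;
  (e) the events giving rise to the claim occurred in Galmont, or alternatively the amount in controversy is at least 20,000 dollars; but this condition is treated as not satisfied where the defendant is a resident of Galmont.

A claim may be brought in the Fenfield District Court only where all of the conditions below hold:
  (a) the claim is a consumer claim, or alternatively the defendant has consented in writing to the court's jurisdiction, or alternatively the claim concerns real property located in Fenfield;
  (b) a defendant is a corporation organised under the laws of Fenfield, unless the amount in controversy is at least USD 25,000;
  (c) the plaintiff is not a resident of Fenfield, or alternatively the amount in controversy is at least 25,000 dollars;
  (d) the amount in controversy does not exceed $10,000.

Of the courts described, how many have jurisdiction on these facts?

The Fenfield Regional Court:
  (a) The amount in controversy is USD 456,000, above the $397,000 ceiling. Condition not met.
  (b) No defendant is a corporation. But the amount in controversy is USD 456,000, which meets the $100,000 floor, and the 'unless' clause therefore excuses the requirement. Met.
  (c) The claim is a tort claim, not a contract claim, so this disjunct is met. Condition met.
  → At least one condition fails; no jurisdiction.
The Civil Court of Ashdale:
  (a) The claim is a tort claim, not a consumer claim — that alternative is enough. Satisfied.
  (b) The plaintiff resides in Galmont, not Ashdale. Not satisfied.
  (c) The amount in controversy is $456,000, which meets the 75,000 dollars floor. Satisfied.
  → Not every requirement is met — no jurisdiction.
The Galmont District Court:
  (a) Ines Varga resides in Ravrow. Satisfied.
  (b) The claim is a tort claim, not a consumer claim, which satisfies one of the alternatives. Satisfied.
  (c) The claim is a tort claim, not an employment claim. Fails.
  (d) Every defendant has filed written consent, which satisfies one of the alternatives. Satisfied.
  (e) The amount in controversy is $456,000, which meets the $20,000 floor, so this disjunct is met. And the carve-out is inapplicable — the defendant resides in Ravrow, not Galmont. Satisfied.
  → At least one condition fails; no jurisdiction.
The Fenfield District Court:
  (a) Every defendant has filed written consent, so this disjunct is met. Met.
  (b) No defendant is a corporation. The proviso rescues it, though: the amount in controversy is USD 456,000, which meets the $25,000 floor. Satisfied.
  (c) The plaintiff resides in Galmont, which is not Fenfield — that alternative is enough. Condition met.
  (d) The amount in controversy is $456,000, above the $10,000 ceiling. Fails.
  → Not every requirement is met — no jurisdiction.
No court satisfies all of its conditions.

0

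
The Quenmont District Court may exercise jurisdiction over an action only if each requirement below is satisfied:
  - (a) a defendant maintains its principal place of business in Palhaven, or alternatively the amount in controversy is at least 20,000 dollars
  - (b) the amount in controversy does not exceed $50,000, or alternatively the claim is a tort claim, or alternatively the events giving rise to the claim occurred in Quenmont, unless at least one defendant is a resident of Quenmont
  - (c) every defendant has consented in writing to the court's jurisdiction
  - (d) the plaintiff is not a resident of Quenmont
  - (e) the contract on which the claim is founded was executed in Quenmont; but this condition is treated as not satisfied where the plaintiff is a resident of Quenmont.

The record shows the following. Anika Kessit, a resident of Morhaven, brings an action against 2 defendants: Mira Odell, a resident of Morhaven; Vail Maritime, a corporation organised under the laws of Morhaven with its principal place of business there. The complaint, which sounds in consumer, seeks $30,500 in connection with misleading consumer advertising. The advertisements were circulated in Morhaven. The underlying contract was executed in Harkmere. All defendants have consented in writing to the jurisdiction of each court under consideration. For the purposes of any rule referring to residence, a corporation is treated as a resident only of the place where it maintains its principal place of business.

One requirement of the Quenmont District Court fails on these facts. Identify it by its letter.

The Quenmont District Court:
  (a) The amount in controversy is $30,500, which meets the USD 20,000 floor, so this disjunct is met. Satisfied.
  (b) The amount in controversy is $30,500, within the $50,000 ceiling, so one alternative holds. Met.
  (c) Every defendant has filed written consent. Met.
  (d) The plaintiff resides in Morhaven, which is not Quenmont. Satisfied.
  (e) The contract was executed in Harkmere, not Quenmont. Fails.
Only condition (e) fails.

(e)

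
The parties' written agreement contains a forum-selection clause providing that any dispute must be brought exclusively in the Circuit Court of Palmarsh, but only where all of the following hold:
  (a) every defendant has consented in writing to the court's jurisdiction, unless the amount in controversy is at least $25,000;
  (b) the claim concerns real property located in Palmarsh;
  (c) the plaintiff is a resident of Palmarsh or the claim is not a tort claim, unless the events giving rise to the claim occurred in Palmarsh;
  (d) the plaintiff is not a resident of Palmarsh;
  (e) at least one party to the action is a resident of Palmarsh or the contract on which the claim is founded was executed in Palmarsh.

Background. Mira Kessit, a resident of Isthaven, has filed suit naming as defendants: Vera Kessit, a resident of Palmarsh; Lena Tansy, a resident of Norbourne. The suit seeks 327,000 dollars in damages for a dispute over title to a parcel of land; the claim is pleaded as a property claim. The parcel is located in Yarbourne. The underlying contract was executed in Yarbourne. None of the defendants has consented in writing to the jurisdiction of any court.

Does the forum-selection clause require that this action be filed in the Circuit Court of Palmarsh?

The Circuit Court of Palmarsh:
  (a) No such written consent has been filed. The proviso rescues it, though: the amount in controversy is $327,000, which meets the USD 25,000 floor. Met.
  (b) The property lies in Yarbourne, not Palmarsh. Not satisfied.
  (c) The claim is a property claim, not a tort claim, which satisfies one of the alternatives. Met.
  (d) The plaintiff resides in Isthaven, which is not Palmarsh. Met.
  (e) Vera Kessit resides in Palmarsh, so this disjunct is met. Met.
  → Forum clause is not triggered.

No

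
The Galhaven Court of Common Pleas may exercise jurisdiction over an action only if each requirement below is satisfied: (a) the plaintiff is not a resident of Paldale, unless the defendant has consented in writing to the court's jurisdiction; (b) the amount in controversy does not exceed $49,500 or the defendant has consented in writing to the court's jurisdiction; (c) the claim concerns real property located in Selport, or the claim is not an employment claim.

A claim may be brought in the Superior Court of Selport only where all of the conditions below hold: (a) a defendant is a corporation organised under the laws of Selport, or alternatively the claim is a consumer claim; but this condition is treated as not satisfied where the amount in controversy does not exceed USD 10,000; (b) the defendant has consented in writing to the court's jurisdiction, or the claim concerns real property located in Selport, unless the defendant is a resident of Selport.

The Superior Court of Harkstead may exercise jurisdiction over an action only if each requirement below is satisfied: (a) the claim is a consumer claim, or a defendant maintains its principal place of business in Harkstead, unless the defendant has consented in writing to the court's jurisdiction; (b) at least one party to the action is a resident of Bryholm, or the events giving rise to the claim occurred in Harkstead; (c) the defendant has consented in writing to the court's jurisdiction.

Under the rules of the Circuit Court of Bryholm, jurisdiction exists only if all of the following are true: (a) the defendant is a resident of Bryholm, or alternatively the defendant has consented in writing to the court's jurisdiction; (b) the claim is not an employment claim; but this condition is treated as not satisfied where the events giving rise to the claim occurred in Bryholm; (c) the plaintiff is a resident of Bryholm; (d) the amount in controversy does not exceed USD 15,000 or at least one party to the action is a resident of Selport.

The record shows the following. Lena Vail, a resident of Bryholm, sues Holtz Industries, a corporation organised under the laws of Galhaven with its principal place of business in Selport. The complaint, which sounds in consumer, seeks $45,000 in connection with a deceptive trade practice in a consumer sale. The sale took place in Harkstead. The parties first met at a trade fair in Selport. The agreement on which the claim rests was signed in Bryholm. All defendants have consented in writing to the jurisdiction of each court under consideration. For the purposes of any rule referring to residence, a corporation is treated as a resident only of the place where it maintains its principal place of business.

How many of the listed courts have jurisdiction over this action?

4

The Galhaven Court of Common Pleas:
  (a) The plaintiff resides in Bryholm, which is not Paldale. Condition met.
  (b) The amount in controversy is 45,000 dollars, within the USD 49,500 ceiling, which satisfies one of the alternatives. Condition met.
  (c) The claim is a consumer claim, not an employment claim — that alternative is enough. Satisfied.
  → All conditions met; jurisdiction exists.
The Superior Court of Selport:
  (a) The claim is a consumer claim, so this disjunct is met. And the carve-out is inapplicable — the amount in controversy is $45,000, above the USD 10,000 ceiling. Condition met.
  (b) Every defendant has filed written consent, which satisfies one of the alternatives. Condition met.
  → All conditions met; jurisdiction exists.
The Superior Court of Harkstead:
  (a) The claim is a consumer claim — that alternative is enough. Satisfied.
  (b) Lena Vail resides in Bryholm — that alternative is enough. Condition met.
  (c) Every defendant has filed written consent. Met.
  → Every requirement is satisfied — jurisdiction.
The Circuit Court of Bryholm:
  (a) Every defendant has filed written consent, which satisfies one of the alternatives. Met.
  (b) The claim is a consumer claim, not an employment claim. The carve-out does not apply: the operative events occurred in Harkstead, not Bryholm. Met.
  (c) The plaintiff resides in Bryholm. Condition met.
  (d) Holtz Industries resides in Selport, so one alternative holds. Satisfied.
  → Jurisdiction lies.
Courts with jurisdiction: the Galhaven Court of Common Pleas, the Superior Court of Selport, the Superior Court of Harkstead, the Circuit Court of Bryholm — 4 in total.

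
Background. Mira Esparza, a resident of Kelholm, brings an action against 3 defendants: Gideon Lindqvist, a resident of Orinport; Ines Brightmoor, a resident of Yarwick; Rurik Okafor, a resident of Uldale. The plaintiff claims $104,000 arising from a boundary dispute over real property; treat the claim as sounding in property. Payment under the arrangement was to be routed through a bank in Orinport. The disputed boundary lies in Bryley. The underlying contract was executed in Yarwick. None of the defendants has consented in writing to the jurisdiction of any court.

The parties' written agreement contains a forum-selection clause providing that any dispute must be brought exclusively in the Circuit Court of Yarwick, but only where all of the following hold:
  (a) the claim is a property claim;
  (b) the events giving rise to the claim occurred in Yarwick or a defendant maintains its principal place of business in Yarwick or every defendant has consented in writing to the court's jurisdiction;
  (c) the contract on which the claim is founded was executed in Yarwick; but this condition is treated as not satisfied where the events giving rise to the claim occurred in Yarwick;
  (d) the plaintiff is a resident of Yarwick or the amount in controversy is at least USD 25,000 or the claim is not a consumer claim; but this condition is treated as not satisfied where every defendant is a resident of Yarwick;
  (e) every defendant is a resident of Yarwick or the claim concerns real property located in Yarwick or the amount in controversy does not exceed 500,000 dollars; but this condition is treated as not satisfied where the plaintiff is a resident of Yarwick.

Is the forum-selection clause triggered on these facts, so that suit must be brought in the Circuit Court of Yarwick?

The Circuit Court of Yarwick:
  (a) The claim is a property claim. Satisfied.
  (b) The operative events occurred in Bryley, not Yarwick; no defendant is a corporation; no such written consent has been filed — none of the alternatives is met. Not satisfied.
  (c) The contract was executed in Yarwick. The carve-out does not apply: the operative events occurred in Bryley, not Yarwick. Met.
  (d) The amount in controversy is USD 104,000, which meets the $25,000 floor, so one alternative holds. And the carve-out is inapplicable — the defendants reside as follows — Gideon Lindqvist in Orinport, Ines Brightmoor in Yarwick, Rurik Okafor in Uldale — not all in Yarwick. Satisfied.
  (e) The amount in controversy is $104,000, within the $500,000 ceiling, so one alternative holds. And the carve-out is inapplicable — the plaintiff resides in Kelholm, not Yarwick. Condition met.
  → Forum clause is not triggered.

No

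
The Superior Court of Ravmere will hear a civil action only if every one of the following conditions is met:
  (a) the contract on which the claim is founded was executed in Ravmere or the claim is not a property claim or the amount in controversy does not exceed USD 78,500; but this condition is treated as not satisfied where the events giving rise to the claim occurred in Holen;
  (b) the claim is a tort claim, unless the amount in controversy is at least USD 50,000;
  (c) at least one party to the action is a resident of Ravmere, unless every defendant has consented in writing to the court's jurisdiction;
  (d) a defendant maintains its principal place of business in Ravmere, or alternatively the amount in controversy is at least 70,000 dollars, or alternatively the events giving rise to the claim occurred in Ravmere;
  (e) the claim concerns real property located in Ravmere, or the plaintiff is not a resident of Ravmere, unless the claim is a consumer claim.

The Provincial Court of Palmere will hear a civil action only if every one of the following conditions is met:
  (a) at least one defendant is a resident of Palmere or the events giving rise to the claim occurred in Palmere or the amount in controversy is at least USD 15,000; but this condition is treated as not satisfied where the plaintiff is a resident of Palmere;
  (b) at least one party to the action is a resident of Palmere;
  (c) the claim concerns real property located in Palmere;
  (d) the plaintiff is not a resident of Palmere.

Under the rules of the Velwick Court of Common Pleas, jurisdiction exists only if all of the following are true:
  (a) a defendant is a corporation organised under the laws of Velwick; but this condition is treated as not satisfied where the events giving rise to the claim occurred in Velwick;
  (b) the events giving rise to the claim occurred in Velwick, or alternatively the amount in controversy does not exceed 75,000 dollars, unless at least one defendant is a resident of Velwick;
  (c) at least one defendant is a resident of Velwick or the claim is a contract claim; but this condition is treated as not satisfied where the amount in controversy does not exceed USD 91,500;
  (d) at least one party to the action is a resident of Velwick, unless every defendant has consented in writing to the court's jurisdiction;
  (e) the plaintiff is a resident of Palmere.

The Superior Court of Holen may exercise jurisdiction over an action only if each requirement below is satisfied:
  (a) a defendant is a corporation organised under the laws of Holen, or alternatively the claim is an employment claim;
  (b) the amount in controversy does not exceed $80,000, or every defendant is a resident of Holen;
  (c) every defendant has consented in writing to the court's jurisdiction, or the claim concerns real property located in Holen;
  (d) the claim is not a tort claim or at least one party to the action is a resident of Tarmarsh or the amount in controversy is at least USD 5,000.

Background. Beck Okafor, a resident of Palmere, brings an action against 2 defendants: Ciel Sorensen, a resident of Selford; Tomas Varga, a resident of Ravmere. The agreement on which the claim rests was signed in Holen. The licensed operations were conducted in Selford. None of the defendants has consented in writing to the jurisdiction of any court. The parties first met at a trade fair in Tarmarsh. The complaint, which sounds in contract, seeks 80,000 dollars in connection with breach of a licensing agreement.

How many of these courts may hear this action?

1

The Superior Court of Ravmere:
  (a) The claim is a contract claim, not a property claim, so this disjunct is met. The exception is not triggered, since the operative events occurred in Selford, not Holen. Condition met.
  (b) The claim is a contract claim, not a tort claim. The proviso rescues it, though: the amount in controversy is 80,000 dollars, which meets the USD 50,000 floor. Condition met.
  (c) Tomas Varga resides in Ravmere. Satisfied.
  (d) The amount in controversy is USD 80,000, which meets the USD 70,000 floor, which satisfies one of the alternatives. Condition met.
  (e) The plaintiff resides in Palmere, which is not Ravmere, so one alternative holds. Met.
  → Jurisdiction lies.
The Provincial Court of Palmere:
  (a) The amount in controversy is $80,000, which meets the USD 15,000 floor, so this disjunct is met. But the plaintiff resides in Palmere, triggering the carve-out and defeating this condition. Condition not met.
  (b) Beck Okafor resides in Palmere. Met.
  (c) The claim does not concern real property. Condition not met.
  (d) The plaintiff resides in Palmere. Fails.
  → Not every requirement is met — no jurisdiction.
The Velwick Court of Common Pleas:
  (a) No defendant is a corporation. Not satisfied.
  (b) The operative events occurred in Selford, not Velwick; the amount in controversy is 80,000 dollars, above the 75,000 dollars ceiling — every alternative fails. The proviso offers no rescue either, since no defendant resides in Velwick (they reside in Selford, Ravmere). Not satisfied.
  (c) The claim is a contract claim — that alternative is enough. But the carve-out bites: the amount in controversy is USD 80,000, within the 91,500 dollars ceiling. Condition not met.
  (d) No party resides in Velwick. The proviso offers no rescue either, since no such written consent has been filed. Not satisfied.
  (e) The plaintiff resides in Palmere. Satisfied.
  → The court lacks jurisdiction.
The Superior Court of Holen:
  (a) No defendant is a corporation; the claim is a contract claim, not an employment claim — no alternative holds. Not satisfied.
  (b) The amount in controversy is USD 80,000, within the $80,000 ceiling, so this disjunct is met. Condition met.
  (c) No such written consent has been filed; the claim does not concern real property — every alternative fails. Not met.
  (d) The claim is a contract claim, not a tort claim — that alternative is enough. Condition met.
  → Not every requirement is met — no jurisdiction.
Courts with jurisdiction: the Superior Court of Ravmere — 1 in total.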